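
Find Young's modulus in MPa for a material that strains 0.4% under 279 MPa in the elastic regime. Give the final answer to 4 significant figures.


E = sigma / epsilon
epsilon = 0.4% = 4e-03
E = 279 / 4e-03
E = 69750 MPa


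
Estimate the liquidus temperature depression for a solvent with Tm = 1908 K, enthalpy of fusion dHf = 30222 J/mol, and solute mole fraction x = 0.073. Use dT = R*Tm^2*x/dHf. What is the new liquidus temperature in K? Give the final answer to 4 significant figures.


dT = R*Tm^2*x / dHf
dT = 8.314 * 1908^2 * 0.073 / 30222
dT = 73.1083 K
T_new = 1908 - 73.1083 = 1835 K


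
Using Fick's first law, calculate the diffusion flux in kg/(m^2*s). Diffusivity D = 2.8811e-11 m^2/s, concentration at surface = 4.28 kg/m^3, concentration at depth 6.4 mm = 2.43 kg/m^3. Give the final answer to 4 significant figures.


J = -D * (dC/dx) = D * (C1 - C2) / dx
J = 2.8811e-11 * (4.28 - 2.43) / 6.4e-03
J = 8.328e-09 kg/(m^2*s)


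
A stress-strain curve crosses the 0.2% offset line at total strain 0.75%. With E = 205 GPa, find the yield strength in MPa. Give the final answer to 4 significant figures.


Offset strain = 0.002
Elastic strain at yield = total_strain - offset = 7.5e-03 - 0.002 = 5.5e-03
sigma_y = E * elastic_strain = 205000 * 5.5e-03
sigma_y = 1128 MPa


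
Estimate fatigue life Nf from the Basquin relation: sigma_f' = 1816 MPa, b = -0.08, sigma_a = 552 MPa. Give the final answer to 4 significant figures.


sigma_a = sigma_f' * (2*Nf)^b
2*Nf = (sigma_a / sigma_f')^(1/b)
2*Nf = (552 / 1816)^(1/-0.08)
2*Nf = 2.91548e+06
Nf = 1.458e+06 cycles


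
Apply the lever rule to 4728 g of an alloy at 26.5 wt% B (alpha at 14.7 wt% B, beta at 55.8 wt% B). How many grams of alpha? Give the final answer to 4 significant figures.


f_alpha = (C_beta - C0) / (C_beta - C_alpha)
f_alpha = (55.8 - 26.5) / (55.8 - 14.7) = 0.712895
m_alpha = f_alpha * m_total = 0.712895 * 4728 = 3371 g


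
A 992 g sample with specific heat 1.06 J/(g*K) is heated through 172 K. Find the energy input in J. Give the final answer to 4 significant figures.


Q = m * cp * dT
Q = 992 * 1.06 * 172
Q = 180900 J


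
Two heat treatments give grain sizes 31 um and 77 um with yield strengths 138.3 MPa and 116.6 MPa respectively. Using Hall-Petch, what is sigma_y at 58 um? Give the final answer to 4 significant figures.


sigma_y = sigma0 + k / sqrt(d)
1/sqrt(d1) = 1/sqrt(3.1e-05) = 179.605;  1/sqrt(d2) = 113.961
k = (sigma1 - sigma2) / (1/sqrt(d1) - 1/sqrt(d2)) = (138.3 - 116.6) / (179.605 - 113.961) = 0.330567 MPa*m^0.5
sigma0 = sigma1 - k/sqrt(d1) = 138.3 - 0.330567*179.605 = 78.9284 MPa
sigma_y(d3) = 78.9284 + 0.330567 / sqrt(5.8e-05) = 122.3 MPa


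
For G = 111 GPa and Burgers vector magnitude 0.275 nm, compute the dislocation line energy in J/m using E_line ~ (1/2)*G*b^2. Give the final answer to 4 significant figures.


E = G*b^2/2
b = 0.275 nm = 2.75e-10 m
G = 111 GPa = 1.11e+11 Pa
E = 0.5 * 1.11e+11 * (2.75e-10)^2
E = 4.197e-09 J/m


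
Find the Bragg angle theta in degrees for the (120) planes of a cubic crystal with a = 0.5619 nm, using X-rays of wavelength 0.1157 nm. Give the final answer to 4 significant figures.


d = a / sqrt(h^2+k^2+l^2)
d = 0.5619 / sqrt(5) = 0.251289 nm
lambda = 2*d*sin(theta)  =>  sin(theta) = lambda / (2*d)
sin(theta) = 0.1157 / (2 * 0.251289) = 0.230213
theta = 13.31 deg


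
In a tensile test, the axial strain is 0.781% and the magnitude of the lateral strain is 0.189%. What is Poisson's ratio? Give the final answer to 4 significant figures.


nu = -epsilon_lat / epsilon_axial
Lateral strain is contraction (negative), so using magnitudes:
nu = 0.189 / 0.781
nu = 0.242


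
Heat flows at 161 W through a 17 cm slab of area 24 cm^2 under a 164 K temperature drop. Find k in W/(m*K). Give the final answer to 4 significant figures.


k = Q*L / (A*dT)
L = 0.17 m, A = 2.4e-03 m^2
k = 161 * 0.17 / (2.4e-03 * 164)
k = 69.54 W/(m*K)


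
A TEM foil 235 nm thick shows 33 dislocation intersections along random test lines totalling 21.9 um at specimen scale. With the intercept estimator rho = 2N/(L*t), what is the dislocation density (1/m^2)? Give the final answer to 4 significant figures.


rho = 2N / (L * t)
L = 21.9 um = 2.19e-05 m, t = 235 nm = 2.35e-07 m
rho = 2 * 33 / (2.19e-05 * 2.35e-07)
rho = 1.282e+13 1/m^2


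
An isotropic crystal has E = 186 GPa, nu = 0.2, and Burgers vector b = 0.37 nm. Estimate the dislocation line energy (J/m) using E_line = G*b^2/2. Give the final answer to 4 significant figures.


Step 1: G = E / (2*(1+nu))
G = 186 / (2*(1+0.2)) = 77.5 GPa = 7.75e+10 Pa
Step 2: E_line = G*b^2/2
b = 0.37 nm = 3.7e-10 m
E_line = 0.5 * 7.75e+10 * (3.7e-10)^2 = 5.305e-09 J/m


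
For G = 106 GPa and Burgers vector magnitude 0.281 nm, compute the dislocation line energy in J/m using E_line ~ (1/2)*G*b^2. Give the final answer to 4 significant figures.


E = G*b^2/2
b = 0.281 nm = 2.81e-10 m
G = 106 GPa = 1.06e+11 Pa
E = 0.5 * 1.06e+11 * (2.81e-10)^2
E = 4.185e-09 J/m


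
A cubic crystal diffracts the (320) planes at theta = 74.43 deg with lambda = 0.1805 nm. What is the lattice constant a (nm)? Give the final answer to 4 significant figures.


d = lambda / (2*sin(theta))
d = 0.1805 / (2*sin(74.43 deg))
d = 0.093688 nm
a = d * sqrt(h^2+k^2+l^2) = 0.093688 * sqrt(13)
a = 0.3378 nm


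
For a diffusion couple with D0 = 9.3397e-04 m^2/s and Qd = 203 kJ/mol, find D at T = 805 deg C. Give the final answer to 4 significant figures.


D = D0 * exp(-Qd / (R*T))
T = 1078.15 K
D = 9.3397e-04 * exp(-203e3 / (8.314 * 1078.15))
D = 1.364e-13 m^2/s


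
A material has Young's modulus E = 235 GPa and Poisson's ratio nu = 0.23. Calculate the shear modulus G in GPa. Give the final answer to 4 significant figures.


G = E / (2*(1+nu))
G = 235 / (2*(1+0.23))
G = 95.53 GPa


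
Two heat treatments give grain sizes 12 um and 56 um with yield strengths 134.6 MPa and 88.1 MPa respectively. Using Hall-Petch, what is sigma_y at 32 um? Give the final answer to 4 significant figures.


sigma_y = sigma0 + k / sqrt(d)
1/sqrt(d1) = 1/sqrt(1.2e-05) = 288.675;  1/sqrt(d2) = 133.631
k = (sigma1 - sigma2) / (1/sqrt(d1) - 1/sqrt(d2)) = (134.6 - 88.1) / (288.675 - 133.631) = 0.299914 MPa*m^0.5
sigma0 = sigma1 - k/sqrt(d1) = 134.6 - 0.299914*288.675 = 48.0223 MPa
sigma_y(d3) = 48.0223 + 0.299914 / sqrt(3.2e-05) = 101 MPa


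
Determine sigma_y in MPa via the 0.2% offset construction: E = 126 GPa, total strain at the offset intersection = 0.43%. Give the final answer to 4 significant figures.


Offset strain = 0.002
Elastic strain at yield = total_strain - offset = 4.3e-03 - 0.002 = 2.3e-03
sigma_y = E * elastic_strain = 126000 * 2.3e-03
sigma_y = 289.8 MPa


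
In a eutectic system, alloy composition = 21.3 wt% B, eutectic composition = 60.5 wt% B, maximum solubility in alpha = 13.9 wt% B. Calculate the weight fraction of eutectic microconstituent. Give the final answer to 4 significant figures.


f_primary = (C_e - C0) / (C_e - C_alpha_max)
f_primary = (60.5 - 21.3) / (60.5 - 13.9)
f_primary = 0.841202
f_eutectic = 1 - 0.841202 = 0.1588


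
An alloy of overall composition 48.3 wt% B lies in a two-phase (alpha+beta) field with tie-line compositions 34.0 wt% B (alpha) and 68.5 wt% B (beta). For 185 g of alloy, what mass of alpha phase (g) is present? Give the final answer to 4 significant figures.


f_alpha = (C_beta - C0) / (C_beta - C_alpha)
f_alpha = (68.5 - 48.3) / (68.5 - 34.0) = 0.585507
m_alpha = f_alpha * m_total = 0.585507 * 185 = 108.3 g


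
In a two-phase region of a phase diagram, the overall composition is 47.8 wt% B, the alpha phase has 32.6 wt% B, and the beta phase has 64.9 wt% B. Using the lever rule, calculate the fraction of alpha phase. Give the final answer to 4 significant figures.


f_alpha = (C_beta - C0) / (C_beta - C_alpha)
f_alpha = (64.9 - 47.8) / (64.9 - 32.6)
f_alpha = 0.5294


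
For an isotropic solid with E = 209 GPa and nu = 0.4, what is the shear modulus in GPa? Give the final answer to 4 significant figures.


G = E / (2*(1+nu))
G = 209 / (2*(1+0.4))
G = 74.64 GPa


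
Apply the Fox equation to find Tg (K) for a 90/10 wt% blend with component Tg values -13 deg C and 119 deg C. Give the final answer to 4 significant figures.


1/Tg = w1/Tg1 + w2/Tg2 (in Kelvin)
Tg1 = 260.15 K, Tg2 = 392.15 K
1/Tg = 0.9/260.15 + 0.1/392.15
Tg = 269.2 K


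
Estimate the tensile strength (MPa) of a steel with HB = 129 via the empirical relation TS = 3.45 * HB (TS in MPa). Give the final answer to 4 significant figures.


TS (MPa) = 3.45 * HB
TS = 3.45 * 129
TS = 445.1 MPa


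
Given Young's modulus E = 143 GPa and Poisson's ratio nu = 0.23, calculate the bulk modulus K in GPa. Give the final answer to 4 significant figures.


K = E / (3*(1-2*nu))
K = 143 / (3*(1-2*0.23))
K = 88.27 GPa


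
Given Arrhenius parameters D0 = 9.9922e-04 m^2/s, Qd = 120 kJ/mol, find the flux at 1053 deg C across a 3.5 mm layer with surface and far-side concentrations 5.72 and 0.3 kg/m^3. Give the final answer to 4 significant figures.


Step 1: D = D0 * exp(-Qd/(R*T))
T = 1053 + 273.15 = 1326.15 K
D = 9.9922e-04 * exp(-120e3 / (8.314 * 1326.15)) = 1.8746e-08 m^2/s
Step 2: J = D * (C1 - C2) / dx
J = 1.8746e-08 * (5.72 - 0.3) / 3.5e-03
J = 2.903e-05 kg/(m^2*s)


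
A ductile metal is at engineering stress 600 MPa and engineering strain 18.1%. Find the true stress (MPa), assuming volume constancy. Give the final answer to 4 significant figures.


sigma_true = sigma_eng * (1 + epsilon_eng)
sigma_true = 600 * (1 + 0.181)
sigma_true = 708.6 MPa


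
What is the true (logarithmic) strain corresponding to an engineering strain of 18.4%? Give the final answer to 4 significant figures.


epsilon_true = ln(1 + epsilon_eng)
epsilon_true = ln(1 + 0.184)
epsilon_true = 0.1689


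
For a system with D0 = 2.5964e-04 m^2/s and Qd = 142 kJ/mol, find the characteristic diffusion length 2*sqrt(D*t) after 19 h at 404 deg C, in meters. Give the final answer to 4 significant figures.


Step 1: D = D0 * exp(-Qd/(R*T))
T = 677.15 K
D = 2.5964e-04 * exp(-142e3 / (8.314 * 677.15)) = 2.88566e-15 m^2/s
Step 2: L = 2*sqrt(D*t)
t = 19 h = 68400 s
L = 2*sqrt(2.88566e-15 * 68400) = 2.81e-05 m


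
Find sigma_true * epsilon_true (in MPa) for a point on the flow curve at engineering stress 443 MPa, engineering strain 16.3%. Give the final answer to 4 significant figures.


sigma_true = sigma_eng * (1 + epsilon_eng)
sigma_true = 443 * (1 + 0.163) = 515.209 MPa
epsilon_true = ln(1 + epsilon_eng)
epsilon_true = ln(1 + 0.163) = 0.151003
sigma_true * epsilon_true = 515.209 * 0.151003 = 77.8 MPa


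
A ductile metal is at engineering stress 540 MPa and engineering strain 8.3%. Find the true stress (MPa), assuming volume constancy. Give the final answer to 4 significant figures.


sigma_true = sigma_eng * (1 + epsilon_eng)
sigma_true = 540 * (1 + 0.083)
sigma_true = 584.8 MPa


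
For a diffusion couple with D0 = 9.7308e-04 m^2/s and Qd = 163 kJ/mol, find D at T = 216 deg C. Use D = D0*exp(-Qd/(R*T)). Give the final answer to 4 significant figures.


D = D0 * exp(-Qd / (R*T))
T = 489.15 K
D = 9.7308e-04 * exp(-163e3 / (8.314 * 489.15))
D = 3.813e-21 m^2/s


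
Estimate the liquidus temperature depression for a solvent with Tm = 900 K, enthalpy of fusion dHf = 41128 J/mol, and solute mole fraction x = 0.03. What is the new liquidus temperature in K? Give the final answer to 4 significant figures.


dT = R*Tm^2*x / dHf
dT = 8.314 * 900^2 * 0.03 / 41128
dT = 4.91223 K
T_new = 900 - 4.91223 = 895.1 K


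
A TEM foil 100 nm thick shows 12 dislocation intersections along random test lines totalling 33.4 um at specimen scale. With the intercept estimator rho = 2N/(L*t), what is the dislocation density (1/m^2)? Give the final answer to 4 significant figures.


rho = 2N / (L * t)
L = 33.4 um = 3.34e-05 m, t = 100 nm = 1e-07 m
rho = 2 * 12 / (3.34e-05 * 1e-07)
rho = 7.186e+12 1/m^2


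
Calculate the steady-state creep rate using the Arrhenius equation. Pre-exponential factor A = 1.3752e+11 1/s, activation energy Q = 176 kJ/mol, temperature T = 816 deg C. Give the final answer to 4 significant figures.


rate = A * exp(-Q / (R*T))
T = 816 + 273.15 = 1089.15 K
rate = 1.3752e+11 * exp(-176e3 / (8.314 * 1089.15))
rate = 498 1/s


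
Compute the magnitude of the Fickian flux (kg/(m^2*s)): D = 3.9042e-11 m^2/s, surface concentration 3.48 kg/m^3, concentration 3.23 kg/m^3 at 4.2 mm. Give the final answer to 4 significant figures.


J = -D * (dC/dx) = D * (C1 - C2) / dx
J = 3.9042e-11 * (3.48 - 3.23) / 4.2e-03
J = 2.324e-09 kg/(m^2*s)


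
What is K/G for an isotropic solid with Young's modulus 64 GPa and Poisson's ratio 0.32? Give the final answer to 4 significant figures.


G = E / (2*(1+nu))
G = 64 / (2*(1+0.32)) = 24.2424 GPa
K = E / (3*(1-2*nu))
K = 64 / (3*(1-2*0.32)) = 59.2593 GPa
K/G = 59.2593 / 24.2424 = 2.444


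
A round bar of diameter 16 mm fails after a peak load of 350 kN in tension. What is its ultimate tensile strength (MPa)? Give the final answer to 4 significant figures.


A0 = pi*(d/2)^2 = pi*(16/2)^2 = 201.062 mm^2
UTS = F_max / A0 = 350*1000 / 201.062
UTS = 1741 MPa


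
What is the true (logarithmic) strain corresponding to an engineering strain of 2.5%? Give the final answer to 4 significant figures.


epsilon_true = ln(1 + epsilon_eng)
epsilon_true = ln(1 + 0.025)
epsilon_true = 0.02469


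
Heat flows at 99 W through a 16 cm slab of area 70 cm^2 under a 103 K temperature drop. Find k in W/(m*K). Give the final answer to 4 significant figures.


k = Q*L / (A*dT)
L = 0.16 m, A = 7e-03 m^2
k = 99 * 0.16 / (7e-03 * 103)
k = 21.97 W/(m*K)


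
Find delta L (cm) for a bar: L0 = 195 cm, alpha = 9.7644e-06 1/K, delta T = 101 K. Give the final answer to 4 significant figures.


dL = L0 * alpha * dT
dL = 195 * 9.7644e-06 * 101
dL = 0.1923 cm


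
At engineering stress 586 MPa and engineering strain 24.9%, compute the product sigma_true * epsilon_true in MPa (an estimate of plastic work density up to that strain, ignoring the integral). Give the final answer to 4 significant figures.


sigma_true = sigma_eng * (1 + epsilon_eng)
sigma_true = 586 * (1 + 0.249) = 731.914 MPa
epsilon_true = ln(1 + epsilon_eng)
epsilon_true = ln(1 + 0.249) = 0.222343
sigma_true * epsilon_true = 731.914 * 0.222343 = 162.7 MPa


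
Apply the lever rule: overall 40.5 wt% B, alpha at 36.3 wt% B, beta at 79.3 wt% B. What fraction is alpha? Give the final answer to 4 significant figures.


f_alpha = (C_beta - C0) / (C_beta - C_alpha)
f_alpha = (79.3 - 40.5) / (79.3 - 36.3)
f_alpha = 0.9023


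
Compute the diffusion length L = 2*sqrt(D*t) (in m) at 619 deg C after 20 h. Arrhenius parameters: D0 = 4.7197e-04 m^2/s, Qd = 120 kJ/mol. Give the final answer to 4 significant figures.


Step 1: D = D0 * exp(-Qd/(R*T))
T = 892.15 K
D = 4.7197e-04 * exp(-120e3 / (8.314 * 892.15)) = 4.44386e-11 m^2/s
Step 2: L = 2*sqrt(D*t)
t = 20 h = 72000 s
L = 2*sqrt(4.44386e-11 * 72000) = 3.577e-03 m


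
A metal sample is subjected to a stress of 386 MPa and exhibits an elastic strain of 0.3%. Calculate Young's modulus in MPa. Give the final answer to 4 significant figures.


E = sigma / epsilon
epsilon = 0.3% = 3e-03
E = 386 / 3e-03
E = 128700 MPa


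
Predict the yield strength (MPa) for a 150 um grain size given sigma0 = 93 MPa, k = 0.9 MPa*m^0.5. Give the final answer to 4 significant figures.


sigma_y = sigma0 + k / sqrt(d)
d = 150 um = 1.5e-04 m
sigma_y = 93 + 0.9 / sqrt(1.5e-04)
sigma_y = 166.5 MPa


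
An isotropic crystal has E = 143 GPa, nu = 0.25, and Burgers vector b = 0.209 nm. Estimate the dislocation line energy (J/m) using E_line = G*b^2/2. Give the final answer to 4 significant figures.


Step 1: G = E / (2*(1+nu))
G = 143 / (2*(1+0.25)) = 57.2 GPa = 5.72e+10 Pa
Step 2: E_line = G*b^2/2
b = 0.209 nm = 2.09e-10 m
E_line = 0.5 * 5.72e+10 * (2.09e-10)^2 = 1.249e-09 J/m


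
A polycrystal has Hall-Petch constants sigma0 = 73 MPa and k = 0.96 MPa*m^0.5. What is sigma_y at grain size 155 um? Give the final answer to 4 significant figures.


sigma_y = sigma0 + k / sqrt(d)
d = 155 um = 1.55e-04 m
sigma_y = 73 + 0.96 / sqrt(1.55e-04)
sigma_y = 150.1 MPa


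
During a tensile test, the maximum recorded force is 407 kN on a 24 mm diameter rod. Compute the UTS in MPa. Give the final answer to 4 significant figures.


A0 = pi*(d/2)^2 = pi*(24/2)^2 = 452.389 mm^2
UTS = F_max / A0 = 407*1000 / 452.389
UTS = 899.7 MPa


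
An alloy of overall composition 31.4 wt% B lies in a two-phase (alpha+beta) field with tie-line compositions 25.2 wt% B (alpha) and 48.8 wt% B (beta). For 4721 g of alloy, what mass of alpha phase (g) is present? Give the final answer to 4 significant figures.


f_alpha = (C_beta - C0) / (C_beta - C_alpha)
f_alpha = (48.8 - 31.4) / (48.8 - 25.2) = 0.737288
m_alpha = f_alpha * m_total = 0.737288 * 4721 = 3481 g


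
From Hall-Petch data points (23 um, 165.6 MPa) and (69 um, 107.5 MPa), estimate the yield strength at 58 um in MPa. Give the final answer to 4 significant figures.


sigma_y = sigma0 + k / sqrt(d)
1/sqrt(d1) = 1/sqrt(2.3e-05) = 208.514;  1/sqrt(d2) = 120.386
k = (sigma1 - sigma2) / (1/sqrt(d1) - 1/sqrt(d2)) = (165.6 - 107.5) / (208.514 - 120.386) = 0.659264 MPa*m^0.5
sigma0 = sigma1 - k/sqrt(d1) = 165.6 - 0.659264*208.514 = 28.1339 MPa
sigma_y(d3) = 28.1339 + 0.659264 / sqrt(5.8e-05) = 114.7 MPa


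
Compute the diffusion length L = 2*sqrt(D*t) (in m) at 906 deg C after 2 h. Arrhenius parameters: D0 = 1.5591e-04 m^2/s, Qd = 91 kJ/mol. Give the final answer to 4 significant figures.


Step 1: D = D0 * exp(-Qd/(R*T))
T = 1179.15 K
D = 1.5591e-04 * exp(-91e3 / (8.314 * 1179.15)) = 1.45064e-08 m^2/s
Step 2: L = 2*sqrt(D*t)
t = 2 h = 7200 s
L = 2*sqrt(1.45064e-08 * 7200) = 0.02044 m


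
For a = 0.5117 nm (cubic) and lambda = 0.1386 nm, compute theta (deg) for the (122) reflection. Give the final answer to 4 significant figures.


d = a / sqrt(h^2+k^2+l^2)
d = 0.5117 / sqrt(9) = 0.170567 nm
lambda = 2*d*sin(theta)  =>  sin(theta) = lambda / (2*d)
sin(theta) = 0.1386 / (2 * 0.170567) = 0.406293
theta = 23.97 deg


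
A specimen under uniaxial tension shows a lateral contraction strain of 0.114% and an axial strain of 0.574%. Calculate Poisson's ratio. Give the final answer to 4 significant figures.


nu = -epsilon_lat / epsilon_axial
Lateral strain is contraction (negative), so using magnitudes:
nu = 0.114 / 0.574
nu = 0.1986


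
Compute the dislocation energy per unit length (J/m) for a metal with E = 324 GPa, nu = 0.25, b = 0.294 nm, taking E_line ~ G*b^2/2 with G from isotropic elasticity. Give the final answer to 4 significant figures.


Step 1: G = E / (2*(1+nu))
G = 324 / (2*(1+0.25)) = 129.6 GPa = 1.296e+11 Pa
Step 2: E_line = G*b^2/2
b = 0.294 nm = 2.94e-10 m
E_line = 0.5 * 1.296e+11 * (2.94e-10)^2 = 5.601e-09 J/m


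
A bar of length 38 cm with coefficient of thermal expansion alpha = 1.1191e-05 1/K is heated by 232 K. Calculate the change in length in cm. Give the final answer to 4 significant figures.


dL = L0 * alpha * dT
dL = 38 * 1.1191e-05 * 232
dL = 0.09866 cm


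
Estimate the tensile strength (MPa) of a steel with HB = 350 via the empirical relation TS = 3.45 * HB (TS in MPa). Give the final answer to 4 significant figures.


TS (MPa) = 3.45 * HB
TS = 3.45 * 350
TS = 1208 MPa


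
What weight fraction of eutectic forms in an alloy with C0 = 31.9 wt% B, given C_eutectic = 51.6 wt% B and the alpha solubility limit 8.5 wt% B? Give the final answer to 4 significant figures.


f_primary = (C_e - C0) / (C_e - C_alpha_max)
f_primary = (51.6 - 31.9) / (51.6 - 8.5)
f_primary = 0.457077
f_eutectic = 1 - 0.457077 = 0.5429


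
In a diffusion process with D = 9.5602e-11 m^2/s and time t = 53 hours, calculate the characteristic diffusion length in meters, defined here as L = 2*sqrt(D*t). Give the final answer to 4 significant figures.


t = 53 hr = 190800 s
Diffusion length = 2*sqrt(D*t)
= 2*sqrt(9.5602e-11 * 190800)
= 8.542e-03 m


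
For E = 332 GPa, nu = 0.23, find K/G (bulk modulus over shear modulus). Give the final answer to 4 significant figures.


G = E / (2*(1+nu))
G = 332 / (2*(1+0.23)) = 134.959 GPa
K = E / (3*(1-2*nu))
K = 332 / (3*(1-2*0.23)) = 204.938 GPa
K/G = 204.938 / 134.959 = 1.519


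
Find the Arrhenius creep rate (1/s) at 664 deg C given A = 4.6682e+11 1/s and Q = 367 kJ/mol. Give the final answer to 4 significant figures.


rate = A * exp(-Q / (R*T))
T = 664 + 273.15 = 937.15 K
rate = 4.6682e+11 * exp(-367e3 / (8.314 * 937.15))
rate = 1.632e-09 1/s


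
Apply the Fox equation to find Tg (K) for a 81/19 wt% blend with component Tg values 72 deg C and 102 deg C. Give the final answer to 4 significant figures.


1/Tg = w1/Tg1 + w2/Tg2 (in Kelvin)
Tg1 = 345.15 K, Tg2 = 375.15 K
1/Tg = 0.81/345.15 + 0.19/375.15
Tg = 350.5 K


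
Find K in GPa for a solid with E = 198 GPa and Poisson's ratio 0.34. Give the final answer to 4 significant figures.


K = E / (3*(1-2*nu))
K = 198 / (3*(1-2*0.34))
K = 206.3 GPa


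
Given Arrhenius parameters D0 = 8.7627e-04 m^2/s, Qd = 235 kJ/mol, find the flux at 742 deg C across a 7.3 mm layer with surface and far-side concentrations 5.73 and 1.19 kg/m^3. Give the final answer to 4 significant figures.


Step 1: D = D0 * exp(-Qd/(R*T))
T = 742 + 273.15 = 1015.15 K
D = 8.7627e-04 * exp(-235e3 / (8.314 * 1015.15)) = 7.0836e-16 m^2/s
Step 2: J = D * (C1 - C2) / dx
J = 7.0836e-16 * (5.73 - 1.19) / 7.3e-03
J = 4.405e-13 kg/(m^2*s)


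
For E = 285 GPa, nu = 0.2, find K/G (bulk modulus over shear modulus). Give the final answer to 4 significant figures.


G = E / (2*(1+nu))
G = 285 / (2*(1+0.2)) = 118.75 GPa
K = E / (3*(1-2*nu))
K = 285 / (3*(1-2*0.2)) = 158.333 GPa
K/G = 158.333 / 118.75 = 1.333


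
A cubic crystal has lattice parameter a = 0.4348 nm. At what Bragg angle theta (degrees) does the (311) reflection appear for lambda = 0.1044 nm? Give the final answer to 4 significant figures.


d = a / sqrt(h^2+k^2+l^2)
d = 0.4348 / sqrt(11) = 0.131097 nm
lambda = 2*d*sin(theta)  =>  sin(theta) = lambda / (2*d)
sin(theta) = 0.1044 / (2 * 0.131097) = 0.398178
theta = 23.46 deg


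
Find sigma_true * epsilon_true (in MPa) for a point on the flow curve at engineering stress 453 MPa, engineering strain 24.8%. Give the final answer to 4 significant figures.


sigma_true = sigma_eng * (1 + epsilon_eng)
sigma_true = 453 * (1 + 0.248) = 565.344 MPa
epsilon_true = ln(1 + epsilon_eng)
epsilon_true = ln(1 + 0.248) = 0.221542
sigma_true * epsilon_true = 565.344 * 0.221542 = 125.2 MPa


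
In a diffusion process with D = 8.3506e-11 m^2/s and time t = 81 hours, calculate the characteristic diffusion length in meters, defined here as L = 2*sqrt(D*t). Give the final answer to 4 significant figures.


t = 81 hr = 291600 s
Diffusion length = 2*sqrt(D*t)
= 2*sqrt(8.3506e-11 * 291600)
= 9.869e-03 m


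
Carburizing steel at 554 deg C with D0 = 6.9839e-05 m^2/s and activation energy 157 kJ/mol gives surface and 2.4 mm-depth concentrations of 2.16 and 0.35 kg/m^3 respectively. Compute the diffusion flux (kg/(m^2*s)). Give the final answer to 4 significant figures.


Step 1: D = D0 * exp(-Qd/(R*T))
T = 554 + 273.15 = 827.15 K
D = 6.9839e-05 * exp(-157e3 / (8.314 * 827.15)) = 8.49508e-15 m^2/s
Step 2: J = D * (C1 - C2) / dx
J = 8.49508e-15 * (2.16 - 0.35) / 2.4e-03
J = 6.407e-12 kg/(m^2*s)


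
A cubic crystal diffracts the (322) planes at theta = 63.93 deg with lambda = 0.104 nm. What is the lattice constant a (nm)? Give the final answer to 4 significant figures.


d = lambda / (2*sin(theta))
d = 0.104 / (2*sin(63.93 deg))
d = 0.0578898 nm
a = d * sqrt(h^2+k^2+l^2) = 0.0578898 * sqrt(17)
a = 0.2387 nm


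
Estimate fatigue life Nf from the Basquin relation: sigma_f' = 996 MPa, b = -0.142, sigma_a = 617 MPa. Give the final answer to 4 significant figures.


sigma_a = sigma_f' * (2*Nf)^b
2*Nf = (sigma_a / sigma_f')^(1/b)
2*Nf = (617 / 996)^(1/-0.142)
2*Nf = 29.1479
Nf = 14.57 cycles


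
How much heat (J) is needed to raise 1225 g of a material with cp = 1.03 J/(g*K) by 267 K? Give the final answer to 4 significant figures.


Q = m * cp * dT
Q = 1225 * 1.03 * 267
Q = 336900 J


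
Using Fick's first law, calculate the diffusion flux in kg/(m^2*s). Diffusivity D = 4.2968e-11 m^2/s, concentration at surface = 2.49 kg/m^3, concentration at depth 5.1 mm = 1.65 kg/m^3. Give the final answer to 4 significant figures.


J = -D * (dC/dx) = D * (C1 - C2) / dx
J = 4.2968e-11 * (2.49 - 1.65) / 5.1e-03
J = 7.077e-09 kg/(m^2*s)


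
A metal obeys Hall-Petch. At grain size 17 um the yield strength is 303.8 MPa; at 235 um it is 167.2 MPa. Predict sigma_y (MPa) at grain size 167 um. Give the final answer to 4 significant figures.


sigma_y = sigma0 + k / sqrt(d)
1/sqrt(d1) = 1/sqrt(1.7e-05) = 242.536;  1/sqrt(d2) = 65.2328
k = (sigma1 - sigma2) / (1/sqrt(d1) - 1/sqrt(d2)) = (303.8 - 167.2) / (242.536 - 65.2328) = 0.770433 MPa*m^0.5
sigma0 = sigma1 - k/sqrt(d1) = 303.8 - 0.770433*242.536 = 116.942 MPa
sigma_y(d3) = 116.942 + 0.770433 / sqrt(1.67e-04) = 176.6 MPa


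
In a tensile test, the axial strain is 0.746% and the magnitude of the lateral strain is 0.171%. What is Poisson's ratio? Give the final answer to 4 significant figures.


nu = -epsilon_lat / epsilon_axial
Lateral strain is contraction (negative), so using magnitudes:
nu = 0.171 / 0.746
nu = 0.2292


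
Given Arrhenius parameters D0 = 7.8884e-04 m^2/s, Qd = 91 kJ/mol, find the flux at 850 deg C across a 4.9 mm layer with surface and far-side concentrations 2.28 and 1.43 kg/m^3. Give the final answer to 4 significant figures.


Step 1: D = D0 * exp(-Qd/(R*T))
T = 850 + 273.15 = 1123.15 K
D = 7.8884e-04 * exp(-91e3 / (8.314 * 1123.15)) = 4.62035e-08 m^2/s
Step 2: J = D * (C1 - C2) / dx
J = 4.62035e-08 * (2.28 - 1.43) / 4.9e-03
J = 8.015e-06 kg/(m^2*s)


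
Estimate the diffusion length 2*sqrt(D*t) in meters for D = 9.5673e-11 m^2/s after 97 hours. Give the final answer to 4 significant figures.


t = 97 hr = 349200 s
Diffusion length = 2*sqrt(D*t)
= 2*sqrt(9.5673e-11 * 349200)
= 0.01156 m


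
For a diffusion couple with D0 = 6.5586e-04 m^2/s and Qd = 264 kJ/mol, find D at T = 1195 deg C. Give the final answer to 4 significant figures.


D = D0 * exp(-Qd / (R*T))
T = 1468.15 K
D = 6.5586e-04 * exp(-264e3 / (8.314 * 1468.15))
D = 2.653e-13 m^2/s


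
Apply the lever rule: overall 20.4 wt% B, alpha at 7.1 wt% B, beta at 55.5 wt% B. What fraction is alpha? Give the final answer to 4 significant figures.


f_alpha = (C_beta - C0) / (C_beta - C_alpha)
f_alpha = (55.5 - 20.4) / (55.5 - 7.1)
f_alpha = 0.7252


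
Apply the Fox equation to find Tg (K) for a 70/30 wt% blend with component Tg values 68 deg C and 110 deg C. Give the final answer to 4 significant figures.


1/Tg = w1/Tg1 + w2/Tg2 (in Kelvin)
Tg1 = 341.15 K, Tg2 = 383.15 K
1/Tg = 0.7/341.15 + 0.3/383.15
Tg = 352.8 K


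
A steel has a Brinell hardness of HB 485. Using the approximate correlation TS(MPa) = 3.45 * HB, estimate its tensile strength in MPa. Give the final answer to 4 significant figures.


TS (MPa) = 3.45 * HB
TS = 3.45 * 485
TS = 1673 MPa


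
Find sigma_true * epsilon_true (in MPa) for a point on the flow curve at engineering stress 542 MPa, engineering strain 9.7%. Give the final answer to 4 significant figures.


sigma_true = sigma_eng * (1 + epsilon_eng)
sigma_true = 542 * (1 + 0.097) = 594.574 MPa
epsilon_true = ln(1 + epsilon_eng)
epsilon_true = ln(1 + 0.097) = 0.0925792
sigma_true * epsilon_true = 594.574 * 0.0925792 = 55.05 MPa


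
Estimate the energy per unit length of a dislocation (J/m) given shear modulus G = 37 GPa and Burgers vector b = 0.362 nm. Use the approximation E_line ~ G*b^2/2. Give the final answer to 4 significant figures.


E = G*b^2/2
b = 0.362 nm = 3.62e-10 m
G = 37 GPa = 3.7e+10 Pa
E = 0.5 * 3.7e+10 * (3.62e-10)^2
E = 2.424e-09 J/m


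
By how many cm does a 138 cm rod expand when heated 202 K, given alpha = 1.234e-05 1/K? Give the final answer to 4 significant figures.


dL = L0 * alpha * dT
dL = 138 * 1.234e-05 * 202
dL = 0.344 cm


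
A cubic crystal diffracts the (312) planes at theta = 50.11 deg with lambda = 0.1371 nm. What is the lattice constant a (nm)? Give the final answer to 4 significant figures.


d = lambda / (2*sin(theta))
d = 0.1371 / (2*sin(50.11 deg))
d = 0.0893419 nm
a = d * sqrt(h^2+k^2+l^2) = 0.0893419 * sqrt(14)
a = 0.3343 nm


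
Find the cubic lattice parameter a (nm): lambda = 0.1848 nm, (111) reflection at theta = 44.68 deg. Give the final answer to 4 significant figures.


d = lambda / (2*sin(theta))
d = 0.1848 / (2*sin(44.68 deg))
d = 0.131409 nm
a = d * sqrt(h^2+k^2+l^2) = 0.131409 * sqrt(3)
a = 0.2276 nm


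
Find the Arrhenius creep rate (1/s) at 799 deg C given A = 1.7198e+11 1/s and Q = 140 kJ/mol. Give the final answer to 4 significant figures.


rate = A * exp(-Q / (R*T))
T = 799 + 273.15 = 1072.15 K
rate = 1.7198e+11 * exp(-140e3 / (8.314 * 1072.15))
rate = 25970 1/s


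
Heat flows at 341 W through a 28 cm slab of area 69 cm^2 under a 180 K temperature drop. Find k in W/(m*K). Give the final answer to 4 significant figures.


k = Q*L / (A*dT)
L = 0.28 m, A = 6.9e-03 m^2
k = 341 * 0.28 / (6.9e-03 * 180)
k = 76.88 W/(m*K)


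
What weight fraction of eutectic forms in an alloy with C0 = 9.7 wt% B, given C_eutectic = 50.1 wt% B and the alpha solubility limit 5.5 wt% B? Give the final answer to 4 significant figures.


f_primary = (C_e - C0) / (C_e - C_alpha_max)
f_primary = (50.1 - 9.7) / (50.1 - 5.5)
f_primary = 0.90583
f_eutectic = 1 - 0.90583 = 0.09417


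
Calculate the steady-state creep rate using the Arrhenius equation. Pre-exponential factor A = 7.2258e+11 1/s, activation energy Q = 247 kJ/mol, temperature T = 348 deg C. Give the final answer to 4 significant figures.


rate = A * exp(-Q / (R*T))
T = 348 + 273.15 = 621.15 K
rate = 7.2258e+11 * exp(-247e3 / (8.314 * 621.15))
rate = 1.222e-09 1/s


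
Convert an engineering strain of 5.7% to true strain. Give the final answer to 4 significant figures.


epsilon_true = ln(1 + epsilon_eng)
epsilon_true = ln(1 + 0.057)
epsilon_true = 0.05543


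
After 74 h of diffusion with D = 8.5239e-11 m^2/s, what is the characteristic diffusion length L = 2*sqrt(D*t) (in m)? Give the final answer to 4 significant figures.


t = 74 hr = 266400 s
Diffusion length = 2*sqrt(D*t)
= 2*sqrt(8.5239e-11 * 266400)
= 9.531e-03 m


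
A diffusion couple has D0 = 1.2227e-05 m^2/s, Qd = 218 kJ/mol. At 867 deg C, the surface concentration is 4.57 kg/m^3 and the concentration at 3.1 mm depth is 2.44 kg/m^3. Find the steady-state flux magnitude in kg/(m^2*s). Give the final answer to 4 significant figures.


Step 1: D = D0 * exp(-Qd/(R*T))
T = 867 + 273.15 = 1140.15 K
D = 1.2227e-05 * exp(-218e3 / (8.314 * 1140.15)) = 1.2576e-15 m^2/s
Step 2: J = D * (C1 - C2) / dx
J = 1.2576e-15 * (4.57 - 2.44) / 3.1e-03
J = 8.641e-13 kg/(m^2*s)


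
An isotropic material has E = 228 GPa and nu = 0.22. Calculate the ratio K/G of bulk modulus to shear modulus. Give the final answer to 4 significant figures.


G = E / (2*(1+nu))
G = 228 / (2*(1+0.22)) = 93.4426 GPa
K = E / (3*(1-2*nu))
K = 228 / (3*(1-2*0.22)) = 135.714 GPa
K/G = 135.714 / 93.4426 = 1.452


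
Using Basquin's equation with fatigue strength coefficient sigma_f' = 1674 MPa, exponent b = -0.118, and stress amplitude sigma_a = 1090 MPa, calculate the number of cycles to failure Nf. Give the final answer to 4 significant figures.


sigma_a = sigma_f' * (2*Nf)^b
2*Nf = (sigma_a / sigma_f')^(1/b)
2*Nf = (1090 / 1674)^(1/-0.118)
2*Nf = 37.9366
Nf = 18.97 cycles


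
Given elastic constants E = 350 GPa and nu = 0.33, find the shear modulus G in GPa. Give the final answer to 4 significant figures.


G = E / (2*(1+nu))
G = 350 / (2*(1+0.33))
G = 131.6 GPa


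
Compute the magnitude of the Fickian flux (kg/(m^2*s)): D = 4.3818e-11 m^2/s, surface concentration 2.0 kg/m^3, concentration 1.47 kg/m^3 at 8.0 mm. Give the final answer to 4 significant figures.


J = -D * (dC/dx) = D * (C1 - C2) / dx
J = 4.3818e-11 * (2.0 - 1.47) / 8e-03
J = 2.903e-09 kg/(m^2*s)


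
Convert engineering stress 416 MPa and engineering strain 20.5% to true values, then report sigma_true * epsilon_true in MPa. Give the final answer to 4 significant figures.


sigma_true = sigma_eng * (1 + epsilon_eng)
sigma_true = 416 * (1 + 0.205) = 501.28 MPa
epsilon_true = ln(1 + epsilon_eng)
epsilon_true = ln(1 + 0.205) = 0.18648
sigma_true * epsilon_true = 501.28 * 0.18648 = 93.48 MPa


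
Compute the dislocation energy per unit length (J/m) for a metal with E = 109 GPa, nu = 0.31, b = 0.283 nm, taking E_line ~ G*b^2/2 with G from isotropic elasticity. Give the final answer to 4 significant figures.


Step 1: G = E / (2*(1+nu))
G = 109 / (2*(1+0.31)) = 41.6031 GPa = 4.16031e+10 Pa
Step 2: E_line = G*b^2/2
b = 0.283 nm = 2.83e-10 m
E_line = 0.5 * 4.16031e+10 * (2.83e-10)^2 = 1.666e-09 J/m


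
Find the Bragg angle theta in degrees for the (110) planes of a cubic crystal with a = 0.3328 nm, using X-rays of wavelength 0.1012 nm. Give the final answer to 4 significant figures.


d = a / sqrt(h^2+k^2+l^2)
d = 0.3328 / sqrt(2) = 0.235325 nm
lambda = 2*d*sin(theta)  =>  sin(theta) = lambda / (2*d)
sin(theta) = 0.1012 / (2 * 0.235325) = 0.215022
theta = 12.42 deg


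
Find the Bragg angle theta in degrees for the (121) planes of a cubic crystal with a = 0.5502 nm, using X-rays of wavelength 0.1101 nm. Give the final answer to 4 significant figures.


d = a / sqrt(h^2+k^2+l^2)
d = 0.5502 / sqrt(6) = 0.224618 nm
lambda = 2*d*sin(theta)  =>  sin(theta) = lambda / (2*d)
sin(theta) = 0.1101 / (2 * 0.224618) = 0.245083
theta = 14.19 deg


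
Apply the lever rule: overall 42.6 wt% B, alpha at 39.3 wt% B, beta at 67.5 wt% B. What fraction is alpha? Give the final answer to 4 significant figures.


f_alpha = (C_beta - C0) / (C_beta - C_alpha)
f_alpha = (67.5 - 42.6) / (67.5 - 39.3)
f_alpha = 0.883


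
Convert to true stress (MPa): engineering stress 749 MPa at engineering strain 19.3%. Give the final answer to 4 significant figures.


sigma_true = sigma_eng * (1 + epsilon_eng)
sigma_true = 749 * (1 + 0.193)
sigma_true = 893.6 MPa


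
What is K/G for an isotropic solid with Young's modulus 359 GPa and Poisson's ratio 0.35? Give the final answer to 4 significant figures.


G = E / (2*(1+nu))
G = 359 / (2*(1+0.35)) = 132.963 GPa
K = E / (3*(1-2*nu))
K = 359 / (3*(1-2*0.35)) = 398.889 GPa
K/G = 398.889 / 132.963 = 3


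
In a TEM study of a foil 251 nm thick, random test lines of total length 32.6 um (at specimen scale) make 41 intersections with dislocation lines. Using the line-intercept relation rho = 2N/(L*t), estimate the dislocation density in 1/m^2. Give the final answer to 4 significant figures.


rho = 2N / (L * t)
L = 32.6 um = 3.26e-05 m, t = 251 nm = 2.51e-07 m
rho = 2 * 41 / (3.26e-05 * 2.51e-07)
rho = 1.002e+13 1/m^2


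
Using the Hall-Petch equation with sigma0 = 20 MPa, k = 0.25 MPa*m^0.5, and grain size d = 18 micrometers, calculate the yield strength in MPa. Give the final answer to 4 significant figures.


sigma_y = sigma0 + k / sqrt(d)
d = 18 um = 1.8e-05 m
sigma_y = 20 + 0.25 / sqrt(1.8e-05)
sigma_y = 78.93 MPa


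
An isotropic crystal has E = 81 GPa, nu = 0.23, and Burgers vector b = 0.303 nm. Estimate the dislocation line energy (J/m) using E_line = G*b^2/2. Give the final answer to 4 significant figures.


Step 1: G = E / (2*(1+nu))
G = 81 / (2*(1+0.23)) = 32.9268 GPa = 3.29268e+10 Pa
Step 2: E_line = G*b^2/2
b = 0.303 nm = 3.03e-10 m
E_line = 0.5 * 3.29268e+10 * (3.03e-10)^2 = 1.511e-09 J/m


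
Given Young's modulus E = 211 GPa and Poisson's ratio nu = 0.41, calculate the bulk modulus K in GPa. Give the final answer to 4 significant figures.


K = E / (3*(1-2*nu))
K = 211 / (3*(1-2*0.41))
K = 390.7 GPa


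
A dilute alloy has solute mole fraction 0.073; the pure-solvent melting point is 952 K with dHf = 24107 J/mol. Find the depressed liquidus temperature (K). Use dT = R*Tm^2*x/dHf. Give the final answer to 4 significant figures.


dT = R*Tm^2*x / dHf
dT = 8.314 * 952^2 * 0.073 / 24107
dT = 22.8173 K
T_new = 952 - 22.8173 = 929.2 K


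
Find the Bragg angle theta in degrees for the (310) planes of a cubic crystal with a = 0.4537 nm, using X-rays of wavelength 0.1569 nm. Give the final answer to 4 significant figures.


d = a / sqrt(h^2+k^2+l^2)
d = 0.4537 / sqrt(10) = 0.143473 nm
lambda = 2*d*sin(theta)  =>  sin(theta) = lambda / (2*d)
sin(theta) = 0.1569 / (2 * 0.143473) = 0.546795
theta = 33.15 deg


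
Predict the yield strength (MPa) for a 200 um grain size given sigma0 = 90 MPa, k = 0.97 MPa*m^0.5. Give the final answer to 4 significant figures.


sigma_y = sigma0 + k / sqrt(d)
d = 200 um = 2e-04 m
sigma_y = 90 + 0.97 / sqrt(2e-04)
sigma_y = 158.6 MPa


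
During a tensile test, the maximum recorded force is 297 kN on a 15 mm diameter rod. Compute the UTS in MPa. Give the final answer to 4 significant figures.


A0 = pi*(d/2)^2 = pi*(15/2)^2 = 176.715 mm^2
UTS = F_max / A0 = 297*1000 / 176.715
UTS = 1681 MPa


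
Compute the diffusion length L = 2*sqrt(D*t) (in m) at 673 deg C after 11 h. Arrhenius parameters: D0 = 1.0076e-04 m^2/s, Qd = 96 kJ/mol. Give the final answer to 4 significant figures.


Step 1: D = D0 * exp(-Qd/(R*T))
T = 946.15 K
D = 1.0076e-04 * exp(-96e3 / (8.314 * 946.15)) = 5.04859e-10 m^2/s
Step 2: L = 2*sqrt(D*t)
t = 11 h = 39600 s
L = 2*sqrt(5.04859e-10 * 39600) = 8.943e-03 m


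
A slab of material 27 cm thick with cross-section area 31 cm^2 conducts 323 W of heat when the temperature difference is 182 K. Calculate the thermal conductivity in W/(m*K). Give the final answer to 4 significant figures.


k = Q*L / (A*dT)
L = 0.27 m, A = 3.1e-03 m^2
k = 323 * 0.27 / (3.1e-03 * 182)
k = 154.6 W/(m*K)


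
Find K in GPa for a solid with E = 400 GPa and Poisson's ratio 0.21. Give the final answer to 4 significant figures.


K = E / (3*(1-2*nu))
K = 400 / (3*(1-2*0.21))
K = 229.9 GPa


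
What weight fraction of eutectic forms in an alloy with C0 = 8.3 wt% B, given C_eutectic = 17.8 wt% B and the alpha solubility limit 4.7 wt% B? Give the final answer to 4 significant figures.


f_primary = (C_e - C0) / (C_e - C_alpha_max)
f_primary = (17.8 - 8.3) / (17.8 - 4.7)
f_primary = 0.725191
f_eutectic = 1 - 0.725191 = 0.2748


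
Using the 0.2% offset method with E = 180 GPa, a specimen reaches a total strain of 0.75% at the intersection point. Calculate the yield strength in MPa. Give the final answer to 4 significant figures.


Offset strain = 0.002
Elastic strain at yield = total_strain - offset = 7.5e-03 - 0.002 = 5.5e-03
sigma_y = E * elastic_strain = 180000 * 5.5e-03
sigma_y = 990 MPa


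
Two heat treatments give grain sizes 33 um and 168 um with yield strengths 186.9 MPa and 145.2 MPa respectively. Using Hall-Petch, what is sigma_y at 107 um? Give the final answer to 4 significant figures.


sigma_y = sigma0 + k / sqrt(d)
1/sqrt(d1) = 1/sqrt(3.3e-05) = 174.078;  1/sqrt(d2) = 77.1517
k = (sigma1 - sigma2) / (1/sqrt(d1) - 1/sqrt(d2)) = (186.9 - 145.2) / (174.078 - 77.1517) = 0.430225 MPa*m^0.5
sigma0 = sigma1 - k/sqrt(d1) = 186.9 - 0.430225*174.078 = 112.007 MPa
sigma_y(d3) = 112.007 + 0.430225 / sqrt(1.07e-04) = 153.6 MPa


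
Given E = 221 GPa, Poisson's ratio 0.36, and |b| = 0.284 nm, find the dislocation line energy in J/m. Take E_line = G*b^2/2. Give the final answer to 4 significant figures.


Step 1: G = E / (2*(1+nu))
G = 221 / (2*(1+0.36)) = 81.25 GPa = 8.125e+10 Pa
Step 2: E_line = G*b^2/2
b = 0.284 nm = 2.84e-10 m
E_line = 0.5 * 8.125e+10 * (2.84e-10)^2 = 3.277e-09 J/m


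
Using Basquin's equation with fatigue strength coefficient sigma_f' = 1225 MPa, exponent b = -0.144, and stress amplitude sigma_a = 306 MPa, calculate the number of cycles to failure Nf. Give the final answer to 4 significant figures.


sigma_a = sigma_f' * (2*Nf)^b
2*Nf = (sigma_a / sigma_f')^(1/b)
2*Nf = (306 / 1225)^(1/-0.144)
2*Nf = 15255.8
Nf = 7628 cycles
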